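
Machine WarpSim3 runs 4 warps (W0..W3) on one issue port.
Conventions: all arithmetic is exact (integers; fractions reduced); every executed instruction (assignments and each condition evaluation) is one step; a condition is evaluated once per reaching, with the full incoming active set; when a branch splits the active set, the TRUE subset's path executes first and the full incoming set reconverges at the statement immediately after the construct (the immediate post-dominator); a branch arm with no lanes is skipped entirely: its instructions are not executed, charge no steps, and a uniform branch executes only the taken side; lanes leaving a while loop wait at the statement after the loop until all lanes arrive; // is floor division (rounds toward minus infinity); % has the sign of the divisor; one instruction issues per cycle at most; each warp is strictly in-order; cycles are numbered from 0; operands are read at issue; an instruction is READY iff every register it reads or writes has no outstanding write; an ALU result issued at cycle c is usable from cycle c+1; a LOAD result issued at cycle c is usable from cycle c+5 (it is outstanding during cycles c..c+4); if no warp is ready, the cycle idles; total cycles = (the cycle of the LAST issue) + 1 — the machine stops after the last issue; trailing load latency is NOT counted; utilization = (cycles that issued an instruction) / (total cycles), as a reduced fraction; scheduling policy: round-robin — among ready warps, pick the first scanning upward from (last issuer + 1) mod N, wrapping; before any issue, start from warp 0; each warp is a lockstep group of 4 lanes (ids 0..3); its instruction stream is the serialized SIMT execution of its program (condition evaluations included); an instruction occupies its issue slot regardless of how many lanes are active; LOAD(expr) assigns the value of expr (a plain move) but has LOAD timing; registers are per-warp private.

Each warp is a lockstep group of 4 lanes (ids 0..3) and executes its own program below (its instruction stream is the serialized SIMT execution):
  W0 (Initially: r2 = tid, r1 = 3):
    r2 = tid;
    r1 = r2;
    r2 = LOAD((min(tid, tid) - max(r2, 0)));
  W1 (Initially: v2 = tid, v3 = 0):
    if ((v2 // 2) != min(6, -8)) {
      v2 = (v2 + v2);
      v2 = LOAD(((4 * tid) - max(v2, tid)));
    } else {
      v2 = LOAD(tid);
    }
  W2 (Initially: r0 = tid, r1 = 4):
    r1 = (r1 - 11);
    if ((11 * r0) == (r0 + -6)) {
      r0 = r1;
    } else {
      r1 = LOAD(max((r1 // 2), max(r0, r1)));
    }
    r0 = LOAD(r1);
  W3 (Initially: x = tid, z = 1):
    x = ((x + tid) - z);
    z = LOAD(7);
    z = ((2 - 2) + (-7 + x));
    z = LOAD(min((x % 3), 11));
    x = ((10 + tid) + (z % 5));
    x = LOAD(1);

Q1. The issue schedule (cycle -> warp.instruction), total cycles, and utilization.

cycle 0: W0.I0
cycle 1: W1.I0
cycle 2: W2.I0
cycle 3: W3.I0
cycle 4: W0.I1
cycle 5: W1.I1
cycle 6: W2.I1
cycle 7: W3.I1
cycle 8: W0.I2
cycle 9: W1.I2
cycle 10: W2.I2
cycle 11: idle
cycle 12: W3.I2
cycle 13: W3.I3
cycle 14: idle
cycle 15: W2.I3
cycle 16: idle
cycle 17: idle
cycle 18: W3.I4
cycle 19: W3.I5

Answer: 20 cycles, utilization 4/5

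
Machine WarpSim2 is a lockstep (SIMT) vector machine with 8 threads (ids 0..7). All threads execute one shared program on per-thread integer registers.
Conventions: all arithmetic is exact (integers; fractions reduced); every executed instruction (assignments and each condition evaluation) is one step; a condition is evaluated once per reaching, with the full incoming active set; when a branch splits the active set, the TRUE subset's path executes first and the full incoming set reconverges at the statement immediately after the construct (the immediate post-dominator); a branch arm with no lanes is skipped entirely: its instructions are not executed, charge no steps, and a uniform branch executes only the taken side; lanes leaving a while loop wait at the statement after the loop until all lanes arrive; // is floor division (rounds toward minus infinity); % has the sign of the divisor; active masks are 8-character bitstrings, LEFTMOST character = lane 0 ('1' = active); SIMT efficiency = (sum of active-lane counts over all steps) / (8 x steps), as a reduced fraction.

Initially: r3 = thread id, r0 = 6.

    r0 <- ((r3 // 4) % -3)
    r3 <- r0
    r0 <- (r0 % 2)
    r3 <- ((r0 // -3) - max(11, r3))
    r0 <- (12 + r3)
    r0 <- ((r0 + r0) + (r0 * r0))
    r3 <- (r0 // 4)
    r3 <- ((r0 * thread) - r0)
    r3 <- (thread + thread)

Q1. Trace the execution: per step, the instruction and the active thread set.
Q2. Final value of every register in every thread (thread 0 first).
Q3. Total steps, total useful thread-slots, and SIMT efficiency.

step 0: r0 <- ((r3 // 4) % -3)       11111111
step 1: r3 <- r0                     11111111
step 2: r0 <- (r0 % 2)               11111111
step 3: r3 <- ((r0 // -3) - max(11, r3)) 11111111
step 4: r0 <- (12 + r3)              11111111
step 5: r0 <- ((r0 + r0) + (r0 * r0)) 11111111
step 6: r3 <- (r0 // 4)              11111111
step 7: r3 <- ((r0 * thread) - r0)   11111111
step 8: r3 <- (thread + thread)      11111111

Answer: 9 steps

r3: 0,2,4,6,8,10,12,14
r0: 3,3,3,3,3,3,3,3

steps = 9; useful = 72; efficiency = 72/72 = 1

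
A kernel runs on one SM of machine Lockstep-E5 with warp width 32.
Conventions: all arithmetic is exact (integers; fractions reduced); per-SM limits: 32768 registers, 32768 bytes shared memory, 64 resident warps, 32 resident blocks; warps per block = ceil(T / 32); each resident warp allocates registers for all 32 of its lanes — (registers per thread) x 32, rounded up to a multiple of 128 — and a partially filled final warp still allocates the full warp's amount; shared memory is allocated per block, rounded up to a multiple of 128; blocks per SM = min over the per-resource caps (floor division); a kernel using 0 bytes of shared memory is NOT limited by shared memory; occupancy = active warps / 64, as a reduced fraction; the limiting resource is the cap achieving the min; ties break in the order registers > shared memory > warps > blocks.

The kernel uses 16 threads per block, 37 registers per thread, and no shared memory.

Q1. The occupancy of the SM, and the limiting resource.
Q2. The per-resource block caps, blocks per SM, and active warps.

Answer: occupancy 25/64, limited by registers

registers: 25 blocks
shared memory: no limit (kernel uses none)
warps: 64 blocks
blocks: 32 blocks

Answer: 25 blocks, 25 active warps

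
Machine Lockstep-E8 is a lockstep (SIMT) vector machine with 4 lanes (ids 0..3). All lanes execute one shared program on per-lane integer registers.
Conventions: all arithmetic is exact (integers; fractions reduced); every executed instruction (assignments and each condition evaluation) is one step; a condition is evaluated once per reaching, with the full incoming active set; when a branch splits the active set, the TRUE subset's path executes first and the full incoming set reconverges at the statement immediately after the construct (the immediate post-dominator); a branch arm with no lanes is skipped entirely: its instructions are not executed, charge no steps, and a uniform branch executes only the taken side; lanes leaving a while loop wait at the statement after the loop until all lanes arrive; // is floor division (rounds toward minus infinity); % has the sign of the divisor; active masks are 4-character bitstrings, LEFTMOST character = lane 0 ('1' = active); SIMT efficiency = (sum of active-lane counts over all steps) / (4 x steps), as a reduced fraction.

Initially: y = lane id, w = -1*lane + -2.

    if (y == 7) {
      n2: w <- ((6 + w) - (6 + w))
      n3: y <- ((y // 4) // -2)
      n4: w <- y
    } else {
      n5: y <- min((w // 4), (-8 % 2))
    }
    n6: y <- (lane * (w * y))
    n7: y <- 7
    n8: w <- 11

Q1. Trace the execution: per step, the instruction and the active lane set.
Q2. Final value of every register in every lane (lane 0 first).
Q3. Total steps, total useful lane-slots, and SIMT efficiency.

step 0: eval (y == 7)                1111
step 1: y <- min((w // 4), (-8 % 2)) 1111
step 2: y <- (lane * (w * y))        1111
step 3: y <- 7                       1111
step 4: w <- 11                      1111

Answer: 5 steps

y: 7,7,7,7
w: 11,11,11,11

steps = 5; useful = 20; efficiency = 20/20 = 1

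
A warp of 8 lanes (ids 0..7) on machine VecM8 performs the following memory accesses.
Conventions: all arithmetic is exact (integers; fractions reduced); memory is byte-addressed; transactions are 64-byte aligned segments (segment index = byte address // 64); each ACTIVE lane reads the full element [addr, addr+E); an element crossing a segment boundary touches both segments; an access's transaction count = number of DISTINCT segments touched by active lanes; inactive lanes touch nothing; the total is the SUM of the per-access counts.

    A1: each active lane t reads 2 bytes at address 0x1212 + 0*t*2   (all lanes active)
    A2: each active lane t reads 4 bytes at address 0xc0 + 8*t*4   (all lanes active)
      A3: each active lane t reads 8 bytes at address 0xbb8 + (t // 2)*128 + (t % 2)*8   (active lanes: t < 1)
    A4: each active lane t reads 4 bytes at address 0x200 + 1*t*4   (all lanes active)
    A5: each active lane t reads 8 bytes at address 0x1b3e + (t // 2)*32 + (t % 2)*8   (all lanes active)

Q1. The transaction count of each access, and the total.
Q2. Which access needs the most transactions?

A1: 1 transaction
A2: 4 transactions
A3: 1 transaction
A4: 1 transaction
A5: 3 transactions

Answer: 1,4,1,1,3; total 10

Answer: A2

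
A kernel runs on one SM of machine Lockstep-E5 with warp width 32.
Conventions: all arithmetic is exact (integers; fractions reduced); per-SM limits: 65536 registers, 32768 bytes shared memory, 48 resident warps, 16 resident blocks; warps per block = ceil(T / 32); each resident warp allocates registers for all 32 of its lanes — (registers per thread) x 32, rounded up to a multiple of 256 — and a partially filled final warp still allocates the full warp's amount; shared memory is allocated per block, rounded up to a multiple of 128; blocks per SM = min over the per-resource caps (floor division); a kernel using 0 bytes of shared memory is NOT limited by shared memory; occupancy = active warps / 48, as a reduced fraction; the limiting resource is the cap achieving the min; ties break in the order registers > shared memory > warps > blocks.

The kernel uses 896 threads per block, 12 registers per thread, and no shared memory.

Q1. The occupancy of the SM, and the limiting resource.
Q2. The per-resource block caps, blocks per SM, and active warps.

Answer: occupancy 7/12, limited by warps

registers: 4 blocks
shared memory: no limit (kernel uses none)
warps: 1 block
blocks: 16 blocks

Answer: 1 block, 28 active warps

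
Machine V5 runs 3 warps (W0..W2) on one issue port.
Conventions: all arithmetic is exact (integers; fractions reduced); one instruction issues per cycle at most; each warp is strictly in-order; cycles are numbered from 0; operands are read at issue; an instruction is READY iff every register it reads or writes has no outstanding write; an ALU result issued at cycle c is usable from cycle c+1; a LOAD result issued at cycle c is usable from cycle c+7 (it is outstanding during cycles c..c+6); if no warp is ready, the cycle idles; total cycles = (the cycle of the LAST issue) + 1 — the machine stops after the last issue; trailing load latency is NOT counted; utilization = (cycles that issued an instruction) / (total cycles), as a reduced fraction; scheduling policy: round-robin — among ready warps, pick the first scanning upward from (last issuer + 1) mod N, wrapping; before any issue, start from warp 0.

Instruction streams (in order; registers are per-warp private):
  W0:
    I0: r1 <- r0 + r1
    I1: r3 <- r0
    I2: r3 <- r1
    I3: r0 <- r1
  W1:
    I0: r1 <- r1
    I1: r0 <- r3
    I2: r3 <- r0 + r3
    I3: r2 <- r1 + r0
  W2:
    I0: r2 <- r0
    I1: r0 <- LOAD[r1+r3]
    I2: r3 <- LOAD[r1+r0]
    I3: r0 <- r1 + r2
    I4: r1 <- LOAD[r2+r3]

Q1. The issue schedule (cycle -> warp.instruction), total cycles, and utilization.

cycle 0: W0.I0
cycle 1: W1.I0
cycle 2: W2.I0
cycle 3: W0.I1
cycle 4: W1.I1
cycle 5: W2.I1
cycle 6: W0.I2
cycle 7: W1.I2
cycle 8: W0.I3
cycle 9: W1.I3
cycle 10: idle
cycle 11: idle
cycle 12: W2.I2
cycle 13: W2.I3
cycle 14: idle
cycle 15: idle
cycle 16: idle
cycle 17: idle
cycle 18: idle
cycle 19: W2.I4

Answer: 20 cycles, utilization 13/20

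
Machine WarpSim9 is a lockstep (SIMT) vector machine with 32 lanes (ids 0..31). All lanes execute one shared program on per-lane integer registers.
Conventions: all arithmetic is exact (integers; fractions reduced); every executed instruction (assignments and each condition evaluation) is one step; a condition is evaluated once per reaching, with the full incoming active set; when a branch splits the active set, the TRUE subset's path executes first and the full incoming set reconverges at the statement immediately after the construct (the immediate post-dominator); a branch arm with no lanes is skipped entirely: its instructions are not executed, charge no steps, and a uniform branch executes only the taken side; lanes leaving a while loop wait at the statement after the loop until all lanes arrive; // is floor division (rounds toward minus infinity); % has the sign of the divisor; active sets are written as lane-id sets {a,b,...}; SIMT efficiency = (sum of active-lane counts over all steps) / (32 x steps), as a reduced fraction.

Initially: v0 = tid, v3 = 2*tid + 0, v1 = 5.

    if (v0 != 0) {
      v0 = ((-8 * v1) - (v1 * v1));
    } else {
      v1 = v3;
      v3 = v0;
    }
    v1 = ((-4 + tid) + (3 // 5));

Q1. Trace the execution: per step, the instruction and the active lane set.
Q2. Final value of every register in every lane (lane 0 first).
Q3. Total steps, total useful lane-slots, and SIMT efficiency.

step 0: eval (v0 != 0)               {0,1,2,3,4,5,6,7,8,9,10,11,12,13,14,15,16,17,18,19,20,21,22,23,24,25,26,27,28,29,30,31}
step 1: v0 <- ((-8 * v1) - (v1 * v1)) {1,2,3,4,5,6,7,8,9,10,11,12,13,14,15,16,17,18,19,20,21,22,23,24,25,26,27,28,29,30,31}
step 2: v1 <- v3                     {0}
step 3: v3 <- v0                     {0}
step 4: v1 <- ((-4 + tid) + (3 // 5)) {0,1,2,3,4,5,6,7,8,9,10,11,12,13,14,15,16,17,18,19,20,21,22,23,24,25,26,27,28,29,30,31}

Answer: 5 steps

v0: 0,-65,-65,-65,-65,-65,-65,-65,-65,-65,-65,-65,-65,-65,-65,-65,-65,-65,-65,-65,-65,-65,-65,-65,-65,-65,-65,-65,-65,-65,-65,-65
v3: 0,2,4,6,8,10,12,14,16,18,20,22,24,26,28,30,32,34,36,38,40,42,44,46,48,50,52,54,56,58,60,62
v1: -4,-3,-2,-1,0,1,2,3,4,5,6,7,8,9,10,11,12,13,14,15,16,17,18,19,20,21,22,23,24,25,26,27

steps = 5; useful = 97; efficiency = 97/160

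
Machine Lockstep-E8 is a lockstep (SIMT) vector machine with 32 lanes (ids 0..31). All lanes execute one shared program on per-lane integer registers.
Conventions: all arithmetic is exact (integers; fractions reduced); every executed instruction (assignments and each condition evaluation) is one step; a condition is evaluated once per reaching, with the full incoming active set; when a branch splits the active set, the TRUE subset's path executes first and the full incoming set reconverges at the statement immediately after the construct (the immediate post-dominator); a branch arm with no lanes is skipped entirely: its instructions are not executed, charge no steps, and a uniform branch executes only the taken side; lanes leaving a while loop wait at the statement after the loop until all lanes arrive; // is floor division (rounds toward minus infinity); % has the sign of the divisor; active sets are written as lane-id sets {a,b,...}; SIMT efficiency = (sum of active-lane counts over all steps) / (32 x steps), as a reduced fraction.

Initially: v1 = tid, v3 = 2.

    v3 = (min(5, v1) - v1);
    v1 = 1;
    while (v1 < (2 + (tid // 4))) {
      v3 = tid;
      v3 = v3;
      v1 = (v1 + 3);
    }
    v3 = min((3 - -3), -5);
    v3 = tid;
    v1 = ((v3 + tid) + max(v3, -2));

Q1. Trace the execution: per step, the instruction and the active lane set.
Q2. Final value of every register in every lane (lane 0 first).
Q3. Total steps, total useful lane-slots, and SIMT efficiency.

step 0: v3 <- (min(5, v1) - v1)      {0,1,2,3,4,5,6,7,8,9,10,11,12,13,14,15,16,17,18,19,20,21,22,23,24,25,26,27,28,29,30,31}
step 1: v1 <- 1                      {0,1,2,3,4,5,6,7,8,9,10,11,12,13,14,15,16,17,18,19,20,21,22,23,24,25,26,27,28,29,30,31}
step 2: eval (v1 < (2 + (tid // 4))) {0,1,2,3,4,5,6,7,8,9,10,11,12,13,14,15,16,17,18,19,20,21,22,23,24,25,26,27,28,29,30,31}
step 3: v3 <- tid                    {0,1,2,3,4,5,6,7,8,9,10,11,12,13,14,15,16,17,18,19,20,21,22,23,24,25,26,27,28,29,30,31}
step 4: v3 <- v3                     {0,1,2,3,4,5,6,7,8,9,10,11,12,13,14,15,16,17,18,19,20,21,22,23,24,25,26,27,28,29,30,31}
step 5: v1 <- (v1 + 3)               {0,1,2,3,4,5,6,7,8,9,10,11,12,13,14,15,16,17,18,19,20,21,22,23,24,25,26,27,28,29,30,31}
step 6: eval (v1 < (2 + (tid // 4))) {0,1,2,3,4,5,6,7,8,9,10,11,12,13,14,15,16,17,18,19,20,21,22,23,24,25,26,27,28,29,30,31}
step 7: v3 <- tid                    {12,13,14,15,16,17,18,19,20,21,22,23,24,25,26,27,28,29,30,31}
step 8: v3 <- v3                     {12,13,14,15,16,17,18,19,20,21,22,23,24,25,26,27,28,29,30,31}
step 9: v1 <- (v1 + 3)               {12,13,14,15,16,17,18,19,20,21,22,23,24,25,26,27,28,29,30,31}
step 10: eval (v1 < (2 + (tid // 4))) {12,13,14,15,16,17,18,19,20,21,22,23,24,25,26,27,28,29,30,31}
step 11: v3 <- tid                    {24,25,26,27,28,29,30,31}
step 12: v3 <- v3                     {24,25,26,27,28,29,30,31}
step 13: v1 <- (v1 + 3)               {24,25,26,27,28,29,30,31}
step 14: eval (v1 < (2 + (tid // 4))) {24,25,26,27,28,29,30,31}
step 15: v3 <- min((3 - -3), -5)      {0,1,2,3,4,5,6,7,8,9,10,11,12,13,14,15,16,17,18,19,20,21,22,23,24,25,26,27,28,29,30,31}
step 16: v3 <- tid                    {0,1,2,3,4,5,6,7,8,9,10,11,12,13,14,15,16,17,18,19,20,21,22,23,24,25,26,27,28,29,30,31}
step 17: v1 <- ((v3 + tid) + max(v3, -2)) {0,1,2,3,4,5,6,7,8,9,10,11,12,13,14,15,16,17,18,19,20,21,22,23,24,25,26,27,28,29,30,31}

Answer: 18 steps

v1: 0,3,6,9,12,15,18,21,24,27,30,33,36,39,42,45,48,51,54,57,60,63,66,69,72,75,78,81,84,87,90,93
v3: 0,1,2,3,4,5,6,7,8,9,10,11,12,13,14,15,16,17,18,19,20,21,22,23,24,25,26,27,28,29,30,31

steps = 18; useful = 432; efficiency = 432/576 = 3/4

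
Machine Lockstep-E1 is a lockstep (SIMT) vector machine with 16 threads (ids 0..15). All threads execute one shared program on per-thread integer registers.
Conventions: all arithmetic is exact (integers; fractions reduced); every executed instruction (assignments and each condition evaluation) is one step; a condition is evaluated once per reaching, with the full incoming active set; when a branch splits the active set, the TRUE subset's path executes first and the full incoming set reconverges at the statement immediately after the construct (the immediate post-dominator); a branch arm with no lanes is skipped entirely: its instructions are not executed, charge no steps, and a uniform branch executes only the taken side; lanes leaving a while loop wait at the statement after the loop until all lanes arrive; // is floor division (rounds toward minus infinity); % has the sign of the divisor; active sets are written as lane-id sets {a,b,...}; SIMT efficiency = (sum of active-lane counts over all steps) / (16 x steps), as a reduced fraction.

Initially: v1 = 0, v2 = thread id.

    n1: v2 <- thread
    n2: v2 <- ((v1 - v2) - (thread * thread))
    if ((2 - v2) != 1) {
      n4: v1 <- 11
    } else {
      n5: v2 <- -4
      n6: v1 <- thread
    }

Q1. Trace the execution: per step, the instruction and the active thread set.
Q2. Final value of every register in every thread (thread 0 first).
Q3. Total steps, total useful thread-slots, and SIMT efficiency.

step 0: v2 <- thread                 {0,1,2,3,4,5,6,7,8,9,10,11,12,13,14,15}
step 1: v2 <- ((v1 - v2) - (thread * thread)) {0,1,2,3,4,5,6,7,8,9,10,11,12,13,14,15}
step 2: eval ((2 - v2) != 1)         {0,1,2,3,4,5,6,7,8,9,10,11,12,13,14,15}
step 3: v1 <- 11                     {0,1,2,3,4,5,6,7,8,9,10,11,12,13,14,15}

Answer: 4 steps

v1: 11,11,11,11,11,11,11,11,11,11,11,11,11,11,11,11
v2: 0,-2,-6,-12,-20,-30,-42,-56,-72,-90,-110,-132,-156,-182,-210,-240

steps = 4; useful = 64; efficiency = 64/64 = 1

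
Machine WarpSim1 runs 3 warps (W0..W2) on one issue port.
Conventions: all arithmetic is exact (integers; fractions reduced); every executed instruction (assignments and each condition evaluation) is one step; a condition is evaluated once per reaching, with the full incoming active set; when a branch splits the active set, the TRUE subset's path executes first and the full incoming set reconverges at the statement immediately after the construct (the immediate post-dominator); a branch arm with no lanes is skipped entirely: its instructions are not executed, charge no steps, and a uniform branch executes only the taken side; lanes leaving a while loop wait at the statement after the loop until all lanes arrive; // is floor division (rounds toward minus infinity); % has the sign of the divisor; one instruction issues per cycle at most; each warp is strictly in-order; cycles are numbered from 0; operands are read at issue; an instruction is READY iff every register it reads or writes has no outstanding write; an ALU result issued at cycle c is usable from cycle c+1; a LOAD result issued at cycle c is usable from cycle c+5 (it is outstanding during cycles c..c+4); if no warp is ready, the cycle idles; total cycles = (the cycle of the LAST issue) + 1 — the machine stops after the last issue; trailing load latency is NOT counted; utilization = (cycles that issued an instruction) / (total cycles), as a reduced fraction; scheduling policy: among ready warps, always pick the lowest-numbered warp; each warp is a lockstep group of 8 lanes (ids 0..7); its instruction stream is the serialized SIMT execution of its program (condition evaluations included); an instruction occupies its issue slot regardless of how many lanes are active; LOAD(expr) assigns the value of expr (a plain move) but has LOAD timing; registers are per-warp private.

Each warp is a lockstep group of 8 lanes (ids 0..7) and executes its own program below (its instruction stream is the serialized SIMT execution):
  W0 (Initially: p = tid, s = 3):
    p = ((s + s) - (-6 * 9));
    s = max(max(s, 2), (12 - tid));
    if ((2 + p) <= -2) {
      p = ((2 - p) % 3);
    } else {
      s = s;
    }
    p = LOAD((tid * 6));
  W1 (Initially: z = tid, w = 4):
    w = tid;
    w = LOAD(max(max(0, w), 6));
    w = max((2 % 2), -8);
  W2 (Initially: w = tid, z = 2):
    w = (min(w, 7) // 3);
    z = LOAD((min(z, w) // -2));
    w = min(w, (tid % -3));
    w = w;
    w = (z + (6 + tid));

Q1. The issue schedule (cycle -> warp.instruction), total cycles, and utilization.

cycle 0: W0.I0
cycle 1: W0.I1
cycle 2: W0.I2
cycle 3: W0.I3
cycle 4: W0.I4
cycle 5: W1.I0
cycle 6: W1.I1
cycle 7: W2.I0
cycle 8: W2.I1
cycle 9: W2.I2
cycle 10: W2.I3
cycle 11: W1.I2
cycle 12: idle
cycle 13: W2.I4

Answer: 14 cycles, utilization 13/14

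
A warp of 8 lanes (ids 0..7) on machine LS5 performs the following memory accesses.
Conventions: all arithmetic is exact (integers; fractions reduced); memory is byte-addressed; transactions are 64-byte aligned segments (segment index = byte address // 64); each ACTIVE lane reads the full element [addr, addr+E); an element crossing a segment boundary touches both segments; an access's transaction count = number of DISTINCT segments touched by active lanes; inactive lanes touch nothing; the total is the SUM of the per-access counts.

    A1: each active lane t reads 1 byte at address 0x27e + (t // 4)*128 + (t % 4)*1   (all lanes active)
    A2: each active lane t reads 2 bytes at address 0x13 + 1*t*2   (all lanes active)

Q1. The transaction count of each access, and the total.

A1: 4 transactions
A2: 1 transaction

Answer: 4,1; total 5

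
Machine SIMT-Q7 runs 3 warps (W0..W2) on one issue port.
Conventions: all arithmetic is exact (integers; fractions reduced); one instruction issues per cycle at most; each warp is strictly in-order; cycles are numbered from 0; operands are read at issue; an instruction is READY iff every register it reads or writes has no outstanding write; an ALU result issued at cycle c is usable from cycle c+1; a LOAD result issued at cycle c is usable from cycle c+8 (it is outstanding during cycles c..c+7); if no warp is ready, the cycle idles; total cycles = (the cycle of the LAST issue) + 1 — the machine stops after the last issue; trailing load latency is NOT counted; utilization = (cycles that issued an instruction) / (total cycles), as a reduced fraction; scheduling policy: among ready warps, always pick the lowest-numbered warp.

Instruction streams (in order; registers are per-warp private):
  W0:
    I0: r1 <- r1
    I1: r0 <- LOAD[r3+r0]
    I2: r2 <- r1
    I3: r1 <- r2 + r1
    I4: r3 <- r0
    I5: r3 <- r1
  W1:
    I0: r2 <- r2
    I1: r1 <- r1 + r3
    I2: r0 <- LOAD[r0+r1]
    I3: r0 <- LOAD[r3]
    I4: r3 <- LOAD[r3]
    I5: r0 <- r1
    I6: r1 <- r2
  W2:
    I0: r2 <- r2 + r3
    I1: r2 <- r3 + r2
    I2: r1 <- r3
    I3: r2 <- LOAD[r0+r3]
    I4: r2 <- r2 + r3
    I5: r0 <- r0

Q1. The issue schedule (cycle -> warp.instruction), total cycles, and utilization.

cycle 0: W0.I0
cycle 1: W0.I1
cycle 2: W0.I2
cycle 3: W0.I3
cycle 4: W1.I0
cycle 5: W1.I1
cycle 6: W1.I2
cycle 7: W2.I0
cycle 8: W2.I1
cycle 9: W0.I4
cycle 10: W0.I5
cycle 11: W2.I2
cycle 12: W2.I3
cycle 13: idle
cycle 14: W1.I3
cycle 15: W1.I4
cycle 16: idle
cycle 17: idle
cycle 18: idle
cycle 19: idle
cycle 20: W2.I4
cycle 21: W2.I5
cycle 22: W1.I5
cycle 23: W1.I6

Answer: 24 cycles, utilization 19/24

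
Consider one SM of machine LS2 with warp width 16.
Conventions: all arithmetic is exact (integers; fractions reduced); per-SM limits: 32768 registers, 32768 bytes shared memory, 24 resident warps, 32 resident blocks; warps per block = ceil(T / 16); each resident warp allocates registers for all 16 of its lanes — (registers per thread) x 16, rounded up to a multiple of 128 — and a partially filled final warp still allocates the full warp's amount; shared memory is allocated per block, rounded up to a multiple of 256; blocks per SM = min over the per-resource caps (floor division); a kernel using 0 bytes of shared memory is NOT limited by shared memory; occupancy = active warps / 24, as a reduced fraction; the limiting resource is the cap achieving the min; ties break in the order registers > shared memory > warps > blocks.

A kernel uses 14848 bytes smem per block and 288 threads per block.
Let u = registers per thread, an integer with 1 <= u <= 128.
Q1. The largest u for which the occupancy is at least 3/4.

Answer: u = 112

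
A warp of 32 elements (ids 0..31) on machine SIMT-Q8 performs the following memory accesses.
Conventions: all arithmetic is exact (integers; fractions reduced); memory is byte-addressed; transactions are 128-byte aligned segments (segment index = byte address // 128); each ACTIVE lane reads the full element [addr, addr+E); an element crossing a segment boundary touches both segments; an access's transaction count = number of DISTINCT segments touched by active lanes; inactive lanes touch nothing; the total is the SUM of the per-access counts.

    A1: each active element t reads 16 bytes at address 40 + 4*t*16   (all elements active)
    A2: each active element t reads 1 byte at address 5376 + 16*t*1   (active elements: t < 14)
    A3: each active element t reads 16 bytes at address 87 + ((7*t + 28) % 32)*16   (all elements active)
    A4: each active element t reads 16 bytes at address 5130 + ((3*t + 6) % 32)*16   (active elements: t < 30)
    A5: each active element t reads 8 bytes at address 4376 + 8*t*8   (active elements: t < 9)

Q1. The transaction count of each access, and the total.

A1: 16 transactions
A2: 2 transactions
A3: 5 transactions
A4: 5 transactions
A5: 5 transactions

Answer: 16,2,5,5,5; total 33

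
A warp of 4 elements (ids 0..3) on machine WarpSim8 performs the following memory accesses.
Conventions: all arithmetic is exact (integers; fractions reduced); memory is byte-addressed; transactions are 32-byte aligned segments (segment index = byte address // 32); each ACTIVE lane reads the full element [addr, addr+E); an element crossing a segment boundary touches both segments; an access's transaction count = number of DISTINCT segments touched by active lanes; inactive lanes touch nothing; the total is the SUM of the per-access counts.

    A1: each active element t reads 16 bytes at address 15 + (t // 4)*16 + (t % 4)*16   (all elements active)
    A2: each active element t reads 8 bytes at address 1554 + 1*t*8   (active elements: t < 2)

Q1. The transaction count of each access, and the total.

A1: 3 transactions
A2: 2 transactions

Answer: 3,2; total 5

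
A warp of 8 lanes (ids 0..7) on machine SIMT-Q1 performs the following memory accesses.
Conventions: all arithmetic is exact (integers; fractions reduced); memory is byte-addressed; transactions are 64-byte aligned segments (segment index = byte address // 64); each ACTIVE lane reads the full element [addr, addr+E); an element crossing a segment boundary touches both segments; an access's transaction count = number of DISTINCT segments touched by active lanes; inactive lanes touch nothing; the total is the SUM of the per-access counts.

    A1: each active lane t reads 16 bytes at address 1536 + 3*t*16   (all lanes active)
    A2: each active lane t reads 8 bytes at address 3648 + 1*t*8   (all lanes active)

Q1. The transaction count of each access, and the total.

A1: 6 transactions
A2: 1 transaction

Answer: 6,1; total 7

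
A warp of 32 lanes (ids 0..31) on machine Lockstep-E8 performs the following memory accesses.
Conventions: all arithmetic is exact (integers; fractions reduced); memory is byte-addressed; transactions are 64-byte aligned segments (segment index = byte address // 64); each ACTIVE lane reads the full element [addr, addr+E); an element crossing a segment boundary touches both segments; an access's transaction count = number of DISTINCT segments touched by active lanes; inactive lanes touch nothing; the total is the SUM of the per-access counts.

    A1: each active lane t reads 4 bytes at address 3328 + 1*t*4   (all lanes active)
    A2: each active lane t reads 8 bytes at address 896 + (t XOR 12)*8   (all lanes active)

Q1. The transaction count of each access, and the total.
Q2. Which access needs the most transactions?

A1: 2 transactions
A2: 4 transactions

Answer: 2,4; total 6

Answer: A2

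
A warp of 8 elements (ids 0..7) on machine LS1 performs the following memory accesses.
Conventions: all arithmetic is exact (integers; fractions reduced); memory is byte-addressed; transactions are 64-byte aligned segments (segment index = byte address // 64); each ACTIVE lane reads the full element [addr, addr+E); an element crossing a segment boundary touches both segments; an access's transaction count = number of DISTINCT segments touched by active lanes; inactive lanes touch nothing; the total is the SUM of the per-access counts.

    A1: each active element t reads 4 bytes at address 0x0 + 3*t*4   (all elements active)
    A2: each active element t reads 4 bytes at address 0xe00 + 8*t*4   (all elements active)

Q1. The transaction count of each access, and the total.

A1: 2 transactions
A2: 4 transactions

Answer: 2,4; total 6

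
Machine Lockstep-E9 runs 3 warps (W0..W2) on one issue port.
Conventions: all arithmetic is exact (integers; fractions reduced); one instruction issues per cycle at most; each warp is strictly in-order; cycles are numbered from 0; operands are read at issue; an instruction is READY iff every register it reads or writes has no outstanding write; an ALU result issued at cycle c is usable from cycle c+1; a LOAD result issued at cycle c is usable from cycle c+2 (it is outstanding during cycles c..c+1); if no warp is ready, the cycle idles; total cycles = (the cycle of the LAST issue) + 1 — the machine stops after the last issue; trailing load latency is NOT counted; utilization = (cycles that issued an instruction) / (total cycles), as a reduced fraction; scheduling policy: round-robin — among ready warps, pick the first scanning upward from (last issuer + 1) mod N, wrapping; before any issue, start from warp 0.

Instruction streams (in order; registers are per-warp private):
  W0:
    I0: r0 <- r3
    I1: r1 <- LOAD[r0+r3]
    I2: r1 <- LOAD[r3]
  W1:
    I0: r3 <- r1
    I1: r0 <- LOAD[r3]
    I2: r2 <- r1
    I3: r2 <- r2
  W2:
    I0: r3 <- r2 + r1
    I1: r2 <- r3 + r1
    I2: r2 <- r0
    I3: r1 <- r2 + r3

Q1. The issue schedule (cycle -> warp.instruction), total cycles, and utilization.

cycle 0: W0.I0
cycle 1: W1.I0
cycle 2: W2.I0
cycle 3: W0.I1
cycle 4: W1.I1
cycle 5: W2.I1
cycle 6: W0.I2
cycle 7: W1.I2
cycle 8: W2.I2
cycle 9: W1.I3
cycle 10: W2.I3

Answer: 11 cycles, utilization 1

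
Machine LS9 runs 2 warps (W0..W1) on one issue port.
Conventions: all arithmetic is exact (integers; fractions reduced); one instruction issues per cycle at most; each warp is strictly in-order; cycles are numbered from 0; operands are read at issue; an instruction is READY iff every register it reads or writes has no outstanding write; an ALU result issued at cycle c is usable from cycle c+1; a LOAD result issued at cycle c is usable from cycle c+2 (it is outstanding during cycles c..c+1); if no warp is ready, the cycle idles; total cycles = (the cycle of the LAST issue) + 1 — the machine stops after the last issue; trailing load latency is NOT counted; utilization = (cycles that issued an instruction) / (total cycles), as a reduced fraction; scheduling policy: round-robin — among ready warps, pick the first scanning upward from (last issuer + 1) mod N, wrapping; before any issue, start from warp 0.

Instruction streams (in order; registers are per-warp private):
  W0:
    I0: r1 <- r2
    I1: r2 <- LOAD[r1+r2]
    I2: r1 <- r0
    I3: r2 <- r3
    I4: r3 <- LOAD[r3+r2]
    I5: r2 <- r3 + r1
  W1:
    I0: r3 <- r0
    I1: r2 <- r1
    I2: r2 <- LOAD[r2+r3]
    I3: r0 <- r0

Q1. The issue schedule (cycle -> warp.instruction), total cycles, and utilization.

cycle 0: W0.I0
cycle 1: W1.I0
cycle 2: W0.I1
cycle 3: W1.I1
cycle 4: W0.I2
cycle 5: W1.I2
cycle 6: W0.I3
cycle 7: W1.I3
cycle 8: W0.I4
cycle 9: idle
cycle 10: W0.I5

Answer: 11 cycles, utilization 10/11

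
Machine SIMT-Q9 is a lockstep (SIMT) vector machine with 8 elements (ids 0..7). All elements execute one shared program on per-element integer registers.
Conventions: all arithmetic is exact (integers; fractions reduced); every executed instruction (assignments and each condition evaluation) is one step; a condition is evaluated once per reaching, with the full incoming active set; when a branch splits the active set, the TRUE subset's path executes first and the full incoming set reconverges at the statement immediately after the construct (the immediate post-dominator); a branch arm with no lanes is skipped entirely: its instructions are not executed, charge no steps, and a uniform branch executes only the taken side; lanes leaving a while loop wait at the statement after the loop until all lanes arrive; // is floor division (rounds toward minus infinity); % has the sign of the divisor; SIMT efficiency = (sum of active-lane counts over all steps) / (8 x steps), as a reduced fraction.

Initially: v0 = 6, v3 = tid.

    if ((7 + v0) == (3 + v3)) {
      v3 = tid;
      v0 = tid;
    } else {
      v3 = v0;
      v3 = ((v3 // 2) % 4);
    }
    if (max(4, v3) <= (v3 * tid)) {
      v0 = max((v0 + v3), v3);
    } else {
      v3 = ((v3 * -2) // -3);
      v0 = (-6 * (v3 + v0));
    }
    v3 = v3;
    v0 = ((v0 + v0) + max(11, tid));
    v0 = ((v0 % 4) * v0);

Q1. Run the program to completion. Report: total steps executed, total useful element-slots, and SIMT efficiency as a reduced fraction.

Answer: 10 steps, 66 useful, 33/40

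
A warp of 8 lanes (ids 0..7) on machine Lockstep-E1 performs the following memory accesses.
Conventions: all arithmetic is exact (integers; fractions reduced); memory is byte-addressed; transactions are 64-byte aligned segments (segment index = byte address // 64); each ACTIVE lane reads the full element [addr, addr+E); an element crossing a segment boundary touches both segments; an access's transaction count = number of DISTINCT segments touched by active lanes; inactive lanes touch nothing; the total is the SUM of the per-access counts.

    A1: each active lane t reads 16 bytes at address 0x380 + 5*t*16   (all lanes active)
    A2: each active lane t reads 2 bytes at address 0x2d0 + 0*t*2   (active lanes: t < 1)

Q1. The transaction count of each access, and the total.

A1: 8 transactions
A2: 1 transaction

Answer: 8,1; total 9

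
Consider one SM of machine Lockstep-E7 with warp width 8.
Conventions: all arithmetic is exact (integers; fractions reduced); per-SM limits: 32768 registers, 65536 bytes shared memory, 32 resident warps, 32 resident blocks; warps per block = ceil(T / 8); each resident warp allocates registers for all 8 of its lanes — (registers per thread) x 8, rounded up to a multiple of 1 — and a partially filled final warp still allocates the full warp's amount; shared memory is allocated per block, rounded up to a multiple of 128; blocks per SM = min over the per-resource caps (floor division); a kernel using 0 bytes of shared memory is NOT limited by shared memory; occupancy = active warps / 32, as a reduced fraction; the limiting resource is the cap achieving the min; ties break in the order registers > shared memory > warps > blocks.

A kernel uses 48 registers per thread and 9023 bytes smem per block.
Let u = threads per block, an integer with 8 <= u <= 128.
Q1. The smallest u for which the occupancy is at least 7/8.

Answer: u = 25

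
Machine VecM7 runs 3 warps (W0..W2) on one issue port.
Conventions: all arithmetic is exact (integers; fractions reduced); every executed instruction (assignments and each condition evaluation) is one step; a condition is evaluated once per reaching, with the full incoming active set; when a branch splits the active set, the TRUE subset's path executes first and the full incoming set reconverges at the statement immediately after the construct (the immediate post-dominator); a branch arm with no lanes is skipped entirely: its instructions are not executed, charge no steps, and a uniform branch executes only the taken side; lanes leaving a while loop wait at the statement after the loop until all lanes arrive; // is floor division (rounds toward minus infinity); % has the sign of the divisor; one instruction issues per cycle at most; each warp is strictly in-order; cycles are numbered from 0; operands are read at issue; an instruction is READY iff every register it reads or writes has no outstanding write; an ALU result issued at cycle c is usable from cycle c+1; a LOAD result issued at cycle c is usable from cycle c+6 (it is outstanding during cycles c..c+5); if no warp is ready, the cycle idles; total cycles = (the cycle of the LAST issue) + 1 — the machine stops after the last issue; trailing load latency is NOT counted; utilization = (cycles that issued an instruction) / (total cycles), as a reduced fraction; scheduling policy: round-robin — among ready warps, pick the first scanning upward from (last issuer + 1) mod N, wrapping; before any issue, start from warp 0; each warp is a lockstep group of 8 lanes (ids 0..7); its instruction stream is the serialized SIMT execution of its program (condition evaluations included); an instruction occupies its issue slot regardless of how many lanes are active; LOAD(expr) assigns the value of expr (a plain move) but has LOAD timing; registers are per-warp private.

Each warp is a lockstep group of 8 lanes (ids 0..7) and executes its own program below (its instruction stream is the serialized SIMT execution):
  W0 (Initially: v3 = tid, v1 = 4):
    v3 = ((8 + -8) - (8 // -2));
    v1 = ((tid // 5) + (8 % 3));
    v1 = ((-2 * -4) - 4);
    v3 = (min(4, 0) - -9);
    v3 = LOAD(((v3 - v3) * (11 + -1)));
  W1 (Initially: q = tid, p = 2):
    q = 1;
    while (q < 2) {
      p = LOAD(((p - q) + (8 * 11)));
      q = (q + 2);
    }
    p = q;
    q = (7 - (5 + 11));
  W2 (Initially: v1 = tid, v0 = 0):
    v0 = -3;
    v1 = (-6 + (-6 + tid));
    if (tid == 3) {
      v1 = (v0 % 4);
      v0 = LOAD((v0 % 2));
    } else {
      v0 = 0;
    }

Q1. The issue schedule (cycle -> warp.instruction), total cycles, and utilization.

cycle 0: W0.I0
cycle 1: W1.I0
cycle 2: W2.I0
cycle 3: W0.I1
cycle 4: W1.I1
cycle 5: W2.I1
cycle 6: W0.I2
cycle 7: W1.I2
cycle 8: W2.I2
cycle 9: W0.I3
cycle 10: W1.I3
cycle 11: W2.I3
cycle 12: W0.I4
cycle 13: W1.I4
cycle 14: W2.I4
cycle 15: W1.I5
cycle 16: W1.I6
cycle 17: idle
cycle 18: idle
cycle 19: idle
cycle 20: W2.I5

Answer: 21 cycles, utilization 6/7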